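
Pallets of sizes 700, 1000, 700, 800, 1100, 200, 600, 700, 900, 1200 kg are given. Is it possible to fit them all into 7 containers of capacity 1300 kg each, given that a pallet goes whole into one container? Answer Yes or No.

Total = 7900 kg; ⌈7900/1300⌉ = 7.
8 pallets each exceed half the capacity and cannot share a container, forcing at least 8 containers.
At least 8 containers are required, but only 7 are allowed.

No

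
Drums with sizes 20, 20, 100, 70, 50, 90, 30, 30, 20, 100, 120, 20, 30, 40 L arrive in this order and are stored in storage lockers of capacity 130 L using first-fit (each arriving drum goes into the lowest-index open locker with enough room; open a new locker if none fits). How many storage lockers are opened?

6

  20 → locker 1 (new)  [load 20/130]
  20 → locker 1  [load 40/130]
  100 → locker 2 (new)  [load 100/130]
  70 → locker 1  [load 110/130]
  50 → locker 3 (new)  [load 50/130]
  90 → locker 4 (new)  [load 90/130]
  30 → locker 2  [load 130/130]
  30 → locker 3  [load 80/130]
  20 → locker 1  [load 130/130]
  100 → locker 5 (new)  [load 100/130]
  120 → locker 6 (new)  [load 120/130]
  20 → locker 3  [load 100/130]
  30 → locker 3  [load 130/130]
  40 → locker 4  [load 130/130]
6 storage lockers opened.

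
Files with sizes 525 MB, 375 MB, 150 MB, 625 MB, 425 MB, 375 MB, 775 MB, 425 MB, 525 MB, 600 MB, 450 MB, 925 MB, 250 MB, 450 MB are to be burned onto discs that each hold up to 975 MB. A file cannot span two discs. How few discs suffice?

Total = 925 + 775 + 625 + 600 + 525 + 525 + 450 + 450 + 425 + 425 + 375 + 375 + 250 + 150 = 6875 MB.
Lower bound: ⌈6875/975⌉ = 8 discs.
A packing using 8 discs:
  disc 1: 925 = 925
  disc 2: 775 + 150 = 925
  disc 3: 625 + 250 = 875
  disc 4: 600 + 375 = 975
  disc 5: 525 + 450 = 975
  disc 6: 525 + 450 = 975
  disc 7: 425 + 425 = 850
  disc 8: 375 = 375
This matches the lower bound, so 8 is optimal.

8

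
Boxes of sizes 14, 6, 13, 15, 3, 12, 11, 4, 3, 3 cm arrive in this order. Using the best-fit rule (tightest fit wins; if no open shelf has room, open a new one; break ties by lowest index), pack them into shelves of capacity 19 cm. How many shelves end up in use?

  14 → shelf 1 (new)  [load 14/19]
  6 → shelf 2 (new)  [load 6/19]
  13 → shelf 2  [load 19/19]
  15 → shelf 3 (new)  [load 15/19]
  3 → shelf 3  [load 18/19]
  12 → shelf 4 (new)  [load 12/19]
  11 → shelf 5 (new)  [load 11/19]
  4 → shelf 1  [load 18/19]
  3 → shelf 4  [load 15/19]
  3 → shelf 4  [load 18/19]
5 shelves opened.

5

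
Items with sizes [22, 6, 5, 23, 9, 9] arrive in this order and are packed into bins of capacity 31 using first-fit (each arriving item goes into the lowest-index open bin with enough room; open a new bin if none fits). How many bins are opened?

3

  22 → bin 1 (new)  [load 22/31]
  6 → bin 1  [load 28/31]
  5 → bin 2 (new)  [load 5/31]
  23 → bin 2  [load 28/31]
  9 → bin 3 (new)  [load 9/31]
  9 → bin 3  [load 18/31]
3 bins opened.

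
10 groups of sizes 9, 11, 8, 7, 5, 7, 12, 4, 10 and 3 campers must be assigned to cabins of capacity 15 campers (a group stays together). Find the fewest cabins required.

6

Total = 12 + 11 + 10 + 9 + 8 + 7 + 7 + 5 + 4 + 3 = 76 campers.
Lower bound: ⌈76/15⌉ = 6 cabins.
A packing using 6 cabins:
  cabin 1: 12 + 3 = 15
  cabin 2: 11 + 4 = 15
  cabin 3: 10 + 5 = 15
  cabin 4: 9 = 9
  cabin 5: 8 + 7 = 15
  cabin 6: 7 = 7
This matches the lower bound, so 6 is optimal.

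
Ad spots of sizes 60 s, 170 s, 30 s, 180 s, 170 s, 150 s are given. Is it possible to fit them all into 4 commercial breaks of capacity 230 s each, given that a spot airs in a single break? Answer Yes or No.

Yes

A valid assignment using 4 commercial breaks:
  break 1: 180 + 30 = 210
  break 2: 170 + 60 = 230
  break 3: 170 = 170
  break 4: 150 = 150
Every load is within 230 s, so 4 commercial breaks suffice.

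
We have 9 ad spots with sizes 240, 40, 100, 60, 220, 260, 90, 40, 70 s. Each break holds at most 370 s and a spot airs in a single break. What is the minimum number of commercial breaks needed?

Total = 260 + 240 + 220 + 100 + 90 + 70 + 60 + 40 + 40 = 1120 s.
Lower bound: ⌈1120/370⌉ = 4 commercial breaks.
A packing using 4 commercial breaks:
  break 1: 260 + 100 = 360
  break 2: 240 + 90 + 40 = 370
  break 3: 220 + 70 + 60 = 350
  break 4: 40 = 40
This matches the lower bound, so 4 is optimal.

4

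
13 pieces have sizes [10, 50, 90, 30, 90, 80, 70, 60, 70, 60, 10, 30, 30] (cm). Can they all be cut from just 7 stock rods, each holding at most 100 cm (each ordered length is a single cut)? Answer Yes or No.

No

Total = 680 cm; ⌈680/100⌉ = 7.
The bound of 7 does not rule out 7, but exhaustive search shows no assignment into 7 stock rods of capacity 100 cm exists — the minimum is 8.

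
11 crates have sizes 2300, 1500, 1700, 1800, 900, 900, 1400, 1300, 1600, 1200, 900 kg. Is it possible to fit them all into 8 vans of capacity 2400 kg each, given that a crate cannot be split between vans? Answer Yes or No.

A valid assignment using 8 vans:
  van 1: 2300 = 2300
  van 2: 1800 = 1800
  van 3: 1700 = 1700
  van 4: 1600 = 1600
  van 5: 1500 + 900 = 2400
  van 6: 1400 + 900 = 2300
  van 7: 1300 + 900 = 2200
  van 8: 1200 = 1200
Every load is within 2400 kg, so 8 vans suffice.

Yes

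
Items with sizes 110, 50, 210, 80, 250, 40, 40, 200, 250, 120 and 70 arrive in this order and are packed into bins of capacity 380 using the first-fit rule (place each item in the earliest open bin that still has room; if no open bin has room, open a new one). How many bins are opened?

  110 → bin 1 (new)  [load 110/380]
  50 → bin 1  [load 160/380]
  210 → bin 1  [load 370/380]
  80 → bin 2 (new)  [load 80/380]
  250 → bin 2  [load 330/380]
  40 → bin 2  [load 370/380]
  40 → bin 3 (new)  [load 40/380]
  200 → bin 3  [load 240/380]
  250 → bin 4 (new)  [load 250/380]
  120 → bin 3  [load 360/380]
  70 → bin 4  [load 320/380]
4 bins opened.

4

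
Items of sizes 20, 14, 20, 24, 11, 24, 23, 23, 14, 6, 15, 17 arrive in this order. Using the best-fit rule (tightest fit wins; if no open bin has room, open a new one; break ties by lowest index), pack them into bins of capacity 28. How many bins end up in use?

10

  20 → bin 1 (new)  [load 20/28]
  14 → bin 2 (new)  [load 14/28]
  20 → bin 3 (new)  [load 20/28]
  24 → bin 4 (new)  [load 24/28]
  11 → bin 2  [load 25/28]
  24 → bin 5 (new)  [load 24/28]
  23 → bin 6 (new)  [load 23/28]
  23 → bin 7 (new)  [load 23/28]
  14 → bin 8 (new)  [load 14/28]
  6 → bin 1  [load 26/28]
  15 → bin 9 (new)  [load 15/28]
  17 → bin 10 (new)  [load 17/28]
10 bins opened.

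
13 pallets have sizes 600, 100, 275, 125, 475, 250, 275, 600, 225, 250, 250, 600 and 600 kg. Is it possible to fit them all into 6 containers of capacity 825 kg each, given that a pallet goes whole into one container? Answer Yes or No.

Total = 4625 kg; ⌈4625/825⌉ = 6.
The bound of 6 does not rule out 6, but exhaustive search shows no assignment into 6 containers of capacity 825 kg exists — the minimum is 7.

No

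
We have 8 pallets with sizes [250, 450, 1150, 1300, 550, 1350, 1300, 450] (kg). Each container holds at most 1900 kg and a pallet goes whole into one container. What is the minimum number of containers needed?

Total = 1350 + 1300 + 1300 + 1150 + 550 + 450 + 450 + 250 = 6800 kg.
Lower bound: ⌈6800/1900⌉ = 4 containers.
A packing using 4 containers:
  container 1: 1350 + 550 = 1900
  container 2: 1300 + 450 = 1750
  container 3: 1300 + 450 = 1750
  container 4: 1150 + 250 = 1400
This matches the lower bound, so 4 is optimal.

4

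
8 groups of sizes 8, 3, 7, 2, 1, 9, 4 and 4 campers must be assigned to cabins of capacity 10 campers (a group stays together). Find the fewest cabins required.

Total = 9 + 8 + 7 + 4 + 4 + 3 + 2 + 1 = 38 campers.
Lower bound: ⌈38/10⌉ = 4 cabins.
A packing using 4 cabins:
  cabin 1: 9 + 1 = 10
  cabin 2: 8 + 2 = 10
  cabin 3: 7 + 3 = 10
  cabin 4: 4 + 4 = 8
This matches the lower bound, so 4 is optimal.

4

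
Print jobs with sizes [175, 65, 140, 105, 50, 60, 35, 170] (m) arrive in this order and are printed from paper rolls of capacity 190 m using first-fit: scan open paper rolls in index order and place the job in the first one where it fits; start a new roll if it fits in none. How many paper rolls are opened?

  175 → roll 1 (new)  [load 175/190]
  65 → roll 2 (new)  [load 65/190]
  140 → roll 3 (new)  [load 140/190]
  105 → roll 2  [load 170/190]
  50 → roll 3  [load 190/190]
  60 → roll 4 (new)  [load 60/190]
  35 → roll 4  [load 95/190]
  170 → roll 5 (new)  [load 170/190]
5 paper rolls opened.

5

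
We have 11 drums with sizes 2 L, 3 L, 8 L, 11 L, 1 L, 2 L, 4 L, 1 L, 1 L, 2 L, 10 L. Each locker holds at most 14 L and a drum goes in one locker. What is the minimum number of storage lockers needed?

Total = 11 + 10 + 8 + 4 + 3 + 2 + 2 + 2 + 1 + 1 + 1 = 45 L.
Lower bound: ⌈45/14⌉ = 4 storage lockers.
A packing using 4 storage lockers:
  locker 1: 11 + 3 = 14
  locker 2: 10 + 4 = 14
  locker 3: 8 + 2 + 2 + 2 = 14
  locker 4: 1 + 1 + 1 = 3
This matches the lower bound, so 4 is optimal.

4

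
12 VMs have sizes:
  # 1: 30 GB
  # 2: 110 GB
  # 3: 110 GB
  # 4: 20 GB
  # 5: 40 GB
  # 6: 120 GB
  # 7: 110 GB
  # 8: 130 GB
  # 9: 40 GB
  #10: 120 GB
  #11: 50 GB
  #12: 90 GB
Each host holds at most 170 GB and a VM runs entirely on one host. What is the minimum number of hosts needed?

Total = 130 + 120 + 120 + 110 + 110 + 110 + 90 + 50 + 40 + 40 + 30 + 20 = 970 GB.
Lower bound: ⌈970/170⌉ = 6 hosts.
Also, 7 VMs each exceed 85 GB, and no two of those can share a host, so at least 7 hosts are needed.
A packing using 7 hosts:
  host 1: 130 + 40 = 170
  host 2: 120 + 50 = 170
  host 3: 120 + 40 = 160
  host 4: 110 + 30 + 20 = 160
  host 5: 110 = 110
  host 6: 110 = 110
  host 7: 90 = 90
This matches the lower bound, so 7 is optimal.

7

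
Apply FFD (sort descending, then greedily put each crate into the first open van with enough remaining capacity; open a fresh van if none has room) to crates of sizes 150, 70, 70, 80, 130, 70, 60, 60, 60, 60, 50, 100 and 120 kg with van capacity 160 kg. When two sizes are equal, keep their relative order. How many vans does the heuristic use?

Sorted descending: 150, 130, 120, 100, 80, 70, 70, 70, 60, 60, 60, 60, 50.
  150 → van 1 (new)  [load 150/160]
  130 → van 2 (new)  [load 130/160]
  120 → van 3 (new)  [load 120/160]
  100 → van 4 (new)  [load 100/160]
  80 → van 5 (new)  [load 80/160]
  70 → van 5  [load 150/160]
  70 → van 6 (new)  [load 70/160]
  70 → van 6  [load 140/160]
  60 → van 4  [load 160/160]
  60 → van 7 (new)  [load 60/160]
  60 → van 7  [load 120/160]
  60 → van 8 (new)  [load 60/160]
  50 → van 8  [load 110/160]
8 vans opened.

8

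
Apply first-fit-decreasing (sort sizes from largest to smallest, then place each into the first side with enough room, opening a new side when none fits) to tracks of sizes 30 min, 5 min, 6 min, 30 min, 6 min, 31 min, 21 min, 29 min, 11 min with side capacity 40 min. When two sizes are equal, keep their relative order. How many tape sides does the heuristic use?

Sorted descending: 31, 30, 30, 29, 21, 11, 6, 6, 5.
  31 → side 1 (new)  [load 31/40]
  30 → side 2 (new)  [load 30/40]
  30 → side 3 (new)  [load 30/40]
  29 → side 4 (new)  [load 29/40]
  21 → side 5 (new)  [load 21/40]
  11 → side 4  [load 40/40]
  6 → side 1  [load 37/40]
  6 → side 2  [load 36/40]
  5 → side 3  [load 35/40]
5 tape sides opened.

5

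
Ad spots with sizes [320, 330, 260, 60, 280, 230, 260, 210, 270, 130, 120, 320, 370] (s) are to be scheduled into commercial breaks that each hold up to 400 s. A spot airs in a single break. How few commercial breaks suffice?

10

Total = 370 + 330 + 320 + 320 + 280 + 270 + 260 + 260 + 230 + 210 + 130 + 120 + 60 = 3160 s.
Lower bound: ⌈3160/400⌉ = 8 commercial breaks.
Also, 10 ad spots each exceed 200 s, and no two of those can share a break, so at least 10 commercial breaks are needed.
A packing using 10 commercial breaks:
  break 1: 370 = 370
  break 2: 330 + 60 = 390
  break 3: 320 = 320
  break 4: 320 = 320
  break 5: 280 + 120 = 400
  break 6: 270 + 130 = 400
  break 7: 260 = 260
  break 8: 260 = 260
  break 9: 230 = 230
  break 10: 210 = 210
This matches the lower bound, so 10 is optimal.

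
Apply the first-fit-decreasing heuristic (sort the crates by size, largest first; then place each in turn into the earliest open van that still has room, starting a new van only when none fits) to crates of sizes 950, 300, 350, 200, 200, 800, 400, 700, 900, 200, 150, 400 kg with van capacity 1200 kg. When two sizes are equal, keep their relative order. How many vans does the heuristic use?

Sorted descending: 950, 900, 800, 700, 400, 400, 350, 300, 200, 200, 200, 150.
  950 → van 1 (new)  [load 950/1200]
  900 → van 2 (new)  [load 900/1200]
  800 → van 3 (new)  [load 800/1200]
  700 → van 4 (new)  [load 700/1200]
  400 → van 3  [load 1200/1200]
  400 → van 4  [load 1100/1200]
  350 → van 5 (new)  [load 350/1200]
  300 → van 2  [load 1200/1200]
  200 → van 1  [load 1150/1200]
  200 → van 5  [load 550/1200]
  200 → van 5  [load 750/1200]
  150 → van 5  [load 900/1200]
5 vans opened.

5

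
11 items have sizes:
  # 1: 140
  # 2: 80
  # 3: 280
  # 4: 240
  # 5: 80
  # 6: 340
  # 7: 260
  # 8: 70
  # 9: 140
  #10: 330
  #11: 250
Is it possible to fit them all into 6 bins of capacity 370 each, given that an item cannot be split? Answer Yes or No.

No

Total = 2210; ⌈2210/370⌉ = 6.
The bound of 6 does not rule out 6, but exhaustive search shows no assignment into 6 bins of capacity 370 exists — the minimum is 7.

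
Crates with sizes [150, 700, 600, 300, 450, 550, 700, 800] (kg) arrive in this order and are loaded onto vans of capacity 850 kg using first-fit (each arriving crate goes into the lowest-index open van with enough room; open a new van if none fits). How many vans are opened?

6

  150 → van 1 (new)  [load 150/850]
  700 → van 1  [load 850/850]
  600 → van 2 (new)  [load 600/850]
  300 → van 3 (new)  [load 300/850]
  450 → van 3  [load 750/850]
  550 → van 4 (new)  [load 550/850]
  700 → van 5 (new)  [load 700/850]
  800 → van 6 (new)  [load 800/850]
6 vans opened.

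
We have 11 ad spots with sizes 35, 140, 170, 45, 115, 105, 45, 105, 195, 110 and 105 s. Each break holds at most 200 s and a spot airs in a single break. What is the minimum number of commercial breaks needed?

Total = 195 + 170 + 140 + 115 + 110 + 105 + 105 + 105 + 45 + 45 + 35 = 1170 s.
Lower bound: ⌈1170/200⌉ = 6 commercial breaks.
Also, 8 ad spots each exceed 100 s, and no two of those can share a break, so at least 8 commercial breaks are needed.
A packing using 8 commercial breaks:
  break 1: 195 = 195
  break 2: 170 = 170
  break 3: 140 + 45 = 185
  break 4: 115 + 45 + 35 = 195
  break 5: 110 = 110
  break 6: 105 = 105
  break 7: 105 = 105
  break 8: 105 = 105
This matches the lower bound, so 8 is optimal.

8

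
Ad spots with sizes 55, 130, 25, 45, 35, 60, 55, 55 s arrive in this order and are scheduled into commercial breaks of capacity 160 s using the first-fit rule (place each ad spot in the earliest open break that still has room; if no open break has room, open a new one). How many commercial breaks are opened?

4

  55 → break 1 (new)  [load 55/160]
  130 → break 2 (new)  [load 130/160]
  25 → break 1  [load 80/160]
  45 → break 1  [load 125/160]
  35 → break 1  [load 160/160]
  60 → break 3 (new)  [load 60/160]
  55 → break 3  [load 115/160]
  55 → break 4 (new)  [load 55/160]
4 commercial breaks opened.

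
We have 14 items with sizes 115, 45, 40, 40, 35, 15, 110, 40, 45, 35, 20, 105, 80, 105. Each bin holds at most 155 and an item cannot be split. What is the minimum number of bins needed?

6

Total = 115 + 110 + 105 + 105 + 80 + 45 + 45 + 40 + 40 + 40 + 35 + 35 + 20 + 15 = 830.
Lower bound: ⌈830/155⌉ = 6 bins.
A packing using 6 bins:
  bin 1: 115 + 40 = 155
  bin 2: 110 + 45 = 155
  bin 3: 105 + 45 = 150
  bin 4: 105 + 40 = 145
  bin 5: 80 + 40 + 35 = 155
  bin 6: 35 + 20 + 15 = 70
This matches the lower bound, so 6 is optimal.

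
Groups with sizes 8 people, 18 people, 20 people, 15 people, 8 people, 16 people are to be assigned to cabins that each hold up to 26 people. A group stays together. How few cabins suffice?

Total = 20 + 18 + 16 + 15 + 8 + 8 = 85 people.
Lower bound: ⌈85/26⌉ = 4 cabins.
A packing using 4 cabins:
  cabin 1: 20 = 20
  cabin 2: 18 + 8 = 26
  cabin 3: 16 + 8 = 24
  cabin 4: 15 = 15
This matches the lower bound, so 4 is optimal.

4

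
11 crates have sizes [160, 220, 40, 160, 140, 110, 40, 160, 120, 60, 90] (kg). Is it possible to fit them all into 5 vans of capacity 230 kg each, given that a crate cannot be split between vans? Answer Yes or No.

No

Total = 1300 kg; ⌈1300/230⌉ = 6.
At least 6 vans are required, but only 5 are allowed.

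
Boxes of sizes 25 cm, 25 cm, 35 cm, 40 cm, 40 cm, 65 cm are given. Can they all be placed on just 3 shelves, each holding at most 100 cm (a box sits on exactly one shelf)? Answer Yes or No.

A valid assignment using 3 shelves:
  shelf 1: 65 + 35 = 100
  shelf 2: 40 + 40 = 80
  shelf 3: 25 + 25 = 50
Every load is within 100 cm, so 3 shelves suffice.

Yes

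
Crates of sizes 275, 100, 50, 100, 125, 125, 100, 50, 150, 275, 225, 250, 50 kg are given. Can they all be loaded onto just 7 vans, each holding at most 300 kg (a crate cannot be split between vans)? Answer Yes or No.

Yes

A valid assignment using 7 vans:
  van 1: 275 = 275
  van 2: 275 = 275
  van 3: 250 + 50 = 300
  van 4: 225 + 50 = 275
  van 5: 150 + 125 = 275
  van 6: 125 + 100 + 50 = 275
  van 7: 100 + 100 = 200
Every load is within 300 kg, so 7 vans suffice.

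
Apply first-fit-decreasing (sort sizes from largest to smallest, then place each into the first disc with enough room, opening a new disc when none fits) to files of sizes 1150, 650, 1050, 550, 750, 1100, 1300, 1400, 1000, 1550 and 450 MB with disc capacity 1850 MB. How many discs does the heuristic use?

Sorted descending: 1550, 1400, 1300, 1150, 1100, 1050, 1000, 750, 650, 550, 450.
  1550 → disc 1 (new)  [load 1550/1850]
  1400 → disc 2 (new)  [load 1400/1850]
  1300 → disc 3 (new)  [load 1300/1850]
  1150 → disc 4 (new)  [load 1150/1850]
  1100 → disc 5 (new)  [load 1100/1850]
  1050 → disc 6 (new)  [load 1050/1850]
  1000 → disc 7 (new)  [load 1000/1850]
  750 → disc 5  [load 1850/1850]
  650 → disc 4  [load 1800/1850]
  550 → disc 3  [load 1850/1850]
  450 → disc 2  [load 1850/1850]
7 discs opened.

7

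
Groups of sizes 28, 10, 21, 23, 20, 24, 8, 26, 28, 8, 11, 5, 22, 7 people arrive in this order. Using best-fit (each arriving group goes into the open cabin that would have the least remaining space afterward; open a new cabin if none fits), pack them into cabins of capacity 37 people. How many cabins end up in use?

  28 → cabin 1 (new)  [load 28/37]
  10 → cabin 2 (new)  [load 10/37]
  21 → cabin 2  [load 31/37]
  23 → cabin 3 (new)  [load 23/37]
  20 → cabin 4 (new)  [load 20/37]
  24 → cabin 5 (new)  [load 24/37]
  8 → cabin 1  [load 36/37]
  26 → cabin 6 (new)  [load 26/37]
  28 → cabin 7 (new)  [load 28/37]
  8 → cabin 7  [load 36/37]
  11 → cabin 6  [load 37/37]
  5 → cabin 2  [load 36/37]
  22 → cabin 8 (new)  [load 22/37]
  7 → cabin 5  [load 31/37]
8 cabins opened.

8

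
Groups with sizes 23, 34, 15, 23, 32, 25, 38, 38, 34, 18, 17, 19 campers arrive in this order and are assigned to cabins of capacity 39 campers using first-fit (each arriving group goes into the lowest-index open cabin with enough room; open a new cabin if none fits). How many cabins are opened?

10

  23 → cabin 1 (new)  [load 23/39]
  34 → cabin 2 (new)  [load 34/39]
  15 → cabin 1  [load 38/39]
  23 → cabin 3 (new)  [load 23/39]
  32 → cabin 4 (new)  [load 32/39]
  25 → cabin 5 (new)  [load 25/39]
  38 → cabin 6 (new)  [load 38/39]
  38 → cabin 7 (new)  [load 38/39]
  34 → cabin 8 (new)  [load 34/39]
  18 → cabin 9 (new)  [load 18/39]
  17 → cabin 9  [load 35/39]
  19 → cabin 10 (new)  [load 19/39]
10 cabins opened.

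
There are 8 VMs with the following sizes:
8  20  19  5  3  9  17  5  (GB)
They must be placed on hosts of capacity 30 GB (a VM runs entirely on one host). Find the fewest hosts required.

3

Total = 20 + 19 + 17 + 9 + 8 + 5 + 5 + 3 = 86 GB.
Lower bound: ⌈86/30⌉ = 3 hosts.
A packing using 3 hosts:
  host 1: 20 + 9 = 29
  host 2: 19 + 8 + 3 = 30
  host 3: 17 + 5 + 5 = 27
This matches the lower bound, so 3 is optimal.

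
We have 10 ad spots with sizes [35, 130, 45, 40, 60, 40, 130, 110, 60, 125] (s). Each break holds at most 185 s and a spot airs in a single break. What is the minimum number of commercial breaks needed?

Total = 130 + 130 + 125 + 110 + 60 + 60 + 45 + 40 + 40 + 35 = 775 s.
Lower bound: ⌈775/185⌉ = 5 commercial breaks.
A packing using 5 commercial breaks:
  break 1: 130 + 45 = 175
  break 2: 130 + 40 = 170
  break 3: 125 + 60 = 185
  break 4: 110 + 60 = 170
  break 5: 40 + 35 = 75
This matches the lower bound, so 5 is optimal.

5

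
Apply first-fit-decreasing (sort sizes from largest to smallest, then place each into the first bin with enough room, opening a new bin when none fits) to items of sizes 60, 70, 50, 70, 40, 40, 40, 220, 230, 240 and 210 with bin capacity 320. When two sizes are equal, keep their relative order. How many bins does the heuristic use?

Sorted descending: 240, 230, 220, 210, 70, 70, 60, 50, 40, 40, 40.
  240 → bin 1 (new)  [load 240/320]
  230 → bin 2 (new)  [load 230/320]
  220 → bin 3 (new)  [load 220/320]
  210 → bin 4 (new)  [load 210/320]
  70 → bin 1  [load 310/320]
  70 → bin 2  [load 300/320]
  60 → bin 3  [load 280/320]
  50 → bin 4  [load 260/320]
  40 → bin 3  [load 320/320]
  40 → bin 4  [load 300/320]
  40 → bin 5 (new)  [load 40/320]
5 bins opened.

5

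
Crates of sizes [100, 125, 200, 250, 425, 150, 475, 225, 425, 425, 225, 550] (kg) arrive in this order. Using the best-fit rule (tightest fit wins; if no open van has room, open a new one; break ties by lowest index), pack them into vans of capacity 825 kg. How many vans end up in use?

  100 → van 1 (new)  [load 100/825]
  125 → van 1  [load 225/825]
  200 → van 1  [load 425/825]
  250 → van 1  [load 675/825]
  425 → van 2 (new)  [load 425/825]
  150 → van 1  [load 825/825]
  475 → van 3 (new)  [load 475/825]
  225 → van 3  [load 700/825]
  425 → van 4 (new)  [load 425/825]
  425 → van 5 (new)  [load 425/825]
  225 → van 2  [load 650/825]
  550 → van 6 (new)  [load 550/825]
6 vans opened.

6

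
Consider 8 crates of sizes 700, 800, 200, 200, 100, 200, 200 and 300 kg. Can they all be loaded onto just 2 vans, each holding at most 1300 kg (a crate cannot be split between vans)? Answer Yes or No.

Total = 2700 kg; ⌈2700/1300⌉ = 3.
At least 3 vans are required, but only 2 are allowed.

No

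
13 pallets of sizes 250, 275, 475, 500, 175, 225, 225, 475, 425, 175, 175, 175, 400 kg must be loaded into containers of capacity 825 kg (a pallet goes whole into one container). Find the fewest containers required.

5

Total = 500 + 475 + 475 + 425 + 400 + 275 + 250 + 225 + 225 + 175 + 175 + 175 + 175 = 3950 kg.
Lower bound: ⌈3950/825⌉ = 5 containers.
A packing using 5 containers:
  container 1: 500 + 275 = 775
  container 2: 475 + 250 = 725
  container 3: 475 + 175 + 175 = 825
  container 4: 425 + 400 = 825
  container 5: 225 + 225 + 175 + 175 = 800
This matches the lower bound, so 5 is optimal.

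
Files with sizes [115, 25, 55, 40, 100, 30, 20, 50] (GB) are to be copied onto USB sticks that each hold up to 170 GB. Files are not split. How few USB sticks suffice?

3

Total = 115 + 100 + 55 + 50 + 40 + 30 + 25 + 20 = 435 GB.
Lower bound: ⌈435/170⌉ = 3 USB sticks.
A packing using 3 USB sticks:
  USB stick 1: 115 + 55 = 170
  USB stick 2: 100 + 50 + 20 = 170
  USB stick 3: 40 + 30 + 25 = 95
This matches the lower bound, so 3 is optimal.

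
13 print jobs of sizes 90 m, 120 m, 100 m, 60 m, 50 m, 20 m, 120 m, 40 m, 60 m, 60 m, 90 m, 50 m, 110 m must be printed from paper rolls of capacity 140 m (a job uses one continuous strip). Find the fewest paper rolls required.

Total = 120 + 120 + 110 + 100 + 90 + 90 + 60 + 60 + 60 + 50 + 50 + 40 + 20 = 970 m.
Lower bound: ⌈970/140⌉ = 7 paper rolls.
A packing using 8 paper rolls:
  roll 1: 120 + 20 = 140
  roll 2: 120 = 120
  roll 3: 110 = 110
  roll 4: 100 + 40 = 140
  roll 5: 90 + 50 = 140
  roll 6: 90 + 50 = 140
  roll 7: 60 + 60 = 120
  roll 8: 60 = 60
No arrangement into 7 paper rolls stays within capacity, so 8 is optimal.

8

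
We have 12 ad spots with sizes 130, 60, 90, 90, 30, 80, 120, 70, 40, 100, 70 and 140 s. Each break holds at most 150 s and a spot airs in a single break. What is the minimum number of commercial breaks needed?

Total = 140 + 130 + 120 + 100 + 90 + 90 + 80 + 70 + 70 + 60 + 40 + 30 = 1020 s.
Lower bound: ⌈1020/150⌉ = 7 commercial breaks.
A packing using 8 commercial breaks:
  break 1: 140 = 140
  break 2: 130 = 130
  break 3: 120 + 30 = 150
  break 4: 100 + 40 = 140
  break 5: 90 + 60 = 150
  break 6: 90 = 90
  break 7: 80 + 70 = 150
  break 8: 70 = 70
No arrangement into 7 commercial breaks stays within capacity, so 8 is optimal.

8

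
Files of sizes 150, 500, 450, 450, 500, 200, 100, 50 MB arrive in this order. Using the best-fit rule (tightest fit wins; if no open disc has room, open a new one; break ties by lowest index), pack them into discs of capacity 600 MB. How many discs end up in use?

5

  150 → disc 1 (new)  [load 150/600]
  500 → disc 2 (new)  [load 500/600]
  450 → disc 1  [load 600/600]
  450 → disc 3 (new)  [load 450/600]
  500 → disc 4 (new)  [load 500/600]
  200 → disc 5 (new)  [load 200/600]
  100 → disc 2  [load 600/600]
  50 → disc 4  [load 550/600]
5 discs opened.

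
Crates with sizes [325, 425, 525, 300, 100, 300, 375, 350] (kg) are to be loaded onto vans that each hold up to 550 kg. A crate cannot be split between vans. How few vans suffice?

7

Total = 525 + 425 + 375 + 350 + 325 + 300 + 300 + 100 = 2700 kg.
Lower bound: ⌈2700/550⌉ = 5 vans.
Also, 7 crates each exceed 275 kg, and no two of those can share a van, so at least 7 vans are needed.
A packing using 7 vans:
  van 1: 525 = 525
  van 2: 425 + 100 = 525
  van 3: 375 = 375
  van 4: 350 = 350
  van 5: 325 = 325
  van 6: 300 = 300
  van 7: 300 = 300
This matches the lower bound, so 7 is optimal.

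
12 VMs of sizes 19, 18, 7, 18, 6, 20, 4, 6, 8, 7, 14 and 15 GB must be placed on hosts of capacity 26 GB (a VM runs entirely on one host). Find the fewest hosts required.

6

Total = 20 + 19 + 18 + 18 + 15 + 14 + 8 + 7 + 7 + 6 + 6 + 4 = 142 GB.
Lower bound: ⌈142/26⌉ = 6 hosts.
A packing using 6 hosts:
  host 1: 20 + 6 = 26
  host 2: 19 + 7 = 26
  host 3: 18 + 8 = 26
  host 4: 18 + 7 = 25
  host 5: 15 + 6 + 4 = 25
  host 6: 14 = 14
This matches the lower bound, so 6 is optimal.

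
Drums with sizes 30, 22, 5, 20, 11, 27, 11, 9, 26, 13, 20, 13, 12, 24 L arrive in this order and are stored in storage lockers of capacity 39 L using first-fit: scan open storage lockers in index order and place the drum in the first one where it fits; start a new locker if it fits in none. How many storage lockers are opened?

7

  30 → locker 1 (new)  [load 30/39]
  22 → locker 2 (new)  [load 22/39]
  5 → locker 1  [load 35/39]
  20 → locker 3 (new)  [load 20/39]
  11 → locker 2  [load 33/39]
  27 → locker 4 (new)  [load 27/39]
  11 → locker 3  [load 31/39]
  9 → locker 4  [load 36/39]
  26 → locker 5 (new)  [load 26/39]
  13 → locker 5  [load 39/39]
  20 → locker 6 (new)  [load 20/39]
  13 → locker 6  [load 33/39]
  12 → locker 7 (new)  [load 12/39]
  24 → locker 7  [load 36/39]
7 storage lockers opened.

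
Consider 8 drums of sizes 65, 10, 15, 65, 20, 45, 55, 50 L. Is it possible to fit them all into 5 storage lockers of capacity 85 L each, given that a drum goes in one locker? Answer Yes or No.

Yes

A valid assignment using 5 storage lockers:
  locker 1: 65 + 20 = 85
  locker 2: 65 + 15 = 80
  locker 3: 55 + 10 = 65
  locker 4: 50 = 50
  locker 5: 45 = 45
Every load is within 85 L, so 5 storage lockers suffice.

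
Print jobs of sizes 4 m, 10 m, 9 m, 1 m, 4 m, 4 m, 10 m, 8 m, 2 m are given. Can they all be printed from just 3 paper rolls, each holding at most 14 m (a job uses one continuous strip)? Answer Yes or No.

Total = 52 m; ⌈52/14⌉ = 4.
At least 4 paper rolls are required, but only 3 are allowed.

No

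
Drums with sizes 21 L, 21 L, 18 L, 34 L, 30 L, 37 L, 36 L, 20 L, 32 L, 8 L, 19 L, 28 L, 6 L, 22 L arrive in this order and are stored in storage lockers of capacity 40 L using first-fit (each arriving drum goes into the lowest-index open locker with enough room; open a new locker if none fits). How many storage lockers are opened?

10

  21 → locker 1 (new)  [load 21/40]
  21 → locker 2 (new)  [load 21/40]
  18 → locker 1  [load 39/40]
  34 → locker 3 (new)  [load 34/40]
  30 → locker 4 (new)  [load 30/40]
  37 → locker 5 (new)  [load 37/40]
  36 → locker 6 (new)  [load 36/40]
  20 → locker 7 (new)  [load 20/40]
  32 → locker 8 (new)  [load 32/40]
  8 → locker 2  [load 29/40]
  19 → locker 7  [load 39/40]
  28 → locker 9 (new)  [load 28/40]
  6 → locker 2  [load 35/40]
  22 → locker 10 (new)  [load 22/40]
10 storage lockers opened.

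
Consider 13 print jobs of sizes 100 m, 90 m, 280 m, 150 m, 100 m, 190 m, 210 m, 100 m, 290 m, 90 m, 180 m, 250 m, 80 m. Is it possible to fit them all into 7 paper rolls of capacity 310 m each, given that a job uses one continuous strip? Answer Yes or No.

Total = 2110 m; ⌈2110/310⌉ = 7.
The bound of 7 does not rule out 7, but exhaustive search shows no assignment into 7 paper rolls of capacity 310 m exists — the minimum is 8.

No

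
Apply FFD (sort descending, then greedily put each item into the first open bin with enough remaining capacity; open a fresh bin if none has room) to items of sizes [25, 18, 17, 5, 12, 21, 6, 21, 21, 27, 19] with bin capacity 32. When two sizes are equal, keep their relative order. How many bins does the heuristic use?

8

Sorted descending: 27, 25, 21, 21, 21, 19, 18, 17, 12, 6, 5.
  27 → bin 1 (new)  [load 27/32]
  25 → bin 2 (new)  [load 25/32]
  21 → bin 3 (new)  [load 21/32]
  21 → bin 4 (new)  [load 21/32]
  21 → bin 5 (new)  [load 21/32]
  19 → bin 6 (new)  [load 19/32]
  18 → bin 7 (new)  [load 18/32]
  17 → bin 8 (new)  [load 17/32]
  12 → bin 6  [load 31/32]
  6 → bin 2  [load 31/32]
  5 → bin 1  [load 32/32]
8 bins opened.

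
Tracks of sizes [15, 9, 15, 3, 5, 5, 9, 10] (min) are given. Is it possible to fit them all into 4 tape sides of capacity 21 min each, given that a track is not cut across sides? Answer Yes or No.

Yes

A valid assignment using 4 tape sides:
  side 1: 15 + 5 = 20
  side 2: 15 + 5 = 20
  side 3: 10 + 9 = 19
  side 4: 9 + 3 = 12
Every load is within 21 min, so 4 tape sides suffice.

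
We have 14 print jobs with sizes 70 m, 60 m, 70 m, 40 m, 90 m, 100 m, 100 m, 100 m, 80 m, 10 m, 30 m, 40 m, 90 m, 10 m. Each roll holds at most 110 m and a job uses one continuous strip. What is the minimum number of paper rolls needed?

9

Total = 100 + 100 + 100 + 90 + 90 + 80 + 70 + 70 + 60 + 40 + 40 + 30 + 10 + 10 = 890 m.
Lower bound: ⌈890/110⌉ = 9 paper rolls.
A packing using 9 paper rolls:
  roll 1: 100 + 10 = 110
  roll 2: 100 + 10 = 110
  roll 3: 100 = 100
  roll 4: 90 = 90
  roll 5: 90 = 90
  roll 6: 80 + 30 = 110
  roll 7: 70 + 40 = 110
  roll 8: 70 + 40 = 110
  roll 9: 60 = 60
This matches the lower bound, so 9 is optimal.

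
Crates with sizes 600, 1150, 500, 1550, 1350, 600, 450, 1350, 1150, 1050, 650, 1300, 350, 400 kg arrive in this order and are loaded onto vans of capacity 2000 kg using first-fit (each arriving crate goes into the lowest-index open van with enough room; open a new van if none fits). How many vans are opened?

  600 → van 1 (new)  [load 600/2000]
  1150 → van 1  [load 1750/2000]
  500 → van 2 (new)  [load 500/2000]
  1550 → van 3 (new)  [load 1550/2000]
  1350 → van 2  [load 1850/2000]
  600 → van 4 (new)  [load 600/2000]
  450 → van 3  [load 2000/2000]
  1350 → van 4  [load 1950/2000]
  1150 → van 5 (new)  [load 1150/2000]
  1050 → van 6 (new)  [load 1050/2000]
  650 → van 5  [load 1800/2000]
  1300 → van 7 (new)  [load 1300/2000]
  350 → van 6  [load 1400/2000]
  400 → van 6  [load 1800/2000]
7 vans opened.

7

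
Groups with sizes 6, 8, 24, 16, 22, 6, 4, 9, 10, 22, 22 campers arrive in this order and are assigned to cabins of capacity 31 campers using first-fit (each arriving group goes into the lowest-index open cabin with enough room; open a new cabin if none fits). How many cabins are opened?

  6 → cabin 1 (new)  [load 6/31]
  8 → cabin 1  [load 14/31]
  24 → cabin 2 (new)  [load 24/31]
  16 → cabin 1  [load 30/31]
  22 → cabin 3 (new)  [load 22/31]
  6 → cabin 2  [load 30/31]
  4 → cabin 3  [load 26/31]
  9 → cabin 4 (new)  [load 9/31]
  10 → cabin 4  [load 19/31]
  22 → cabin 5 (new)  [load 22/31]
  22 → cabin 6 (new)  [load 22/31]
6 cabins opened.

6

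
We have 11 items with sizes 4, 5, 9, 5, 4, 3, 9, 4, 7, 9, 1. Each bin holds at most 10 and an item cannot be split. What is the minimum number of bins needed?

7

Total = 9 + 9 + 9 + 7 + 5 + 5 + 4 + 4 + 4 + 3 + 1 = 60.
Lower bound: ⌈60/10⌉ = 6 bins.
A packing using 7 bins:
  bin 1: 9 + 1 = 10
  bin 2: 9 = 9
  bin 3: 9 = 9
  bin 4: 7 + 3 = 10
  bin 5: 5 + 5 = 10
  bin 6: 4 + 4 = 8
  bin 7: 4 = 4
No arrangement into 6 bins stays within capacity, so 7 is optimal.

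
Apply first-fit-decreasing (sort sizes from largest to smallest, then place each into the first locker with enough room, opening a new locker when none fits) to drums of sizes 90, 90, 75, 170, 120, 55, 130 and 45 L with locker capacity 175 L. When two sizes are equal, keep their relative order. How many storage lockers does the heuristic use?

5

Sorted descending: 170, 130, 120, 90, 90, 75, 55, 45.
  170 → locker 1 (new)  [load 170/175]
  130 → locker 2 (new)  [load 130/175]
  120 → locker 3 (new)  [load 120/175]
  90 → locker 4 (new)  [load 90/175]
  90 → locker 5 (new)  [load 90/175]
  75 → locker 4  [load 165/175]
  55 → locker 3  [load 175/175]
  45 → locker 2  [load 175/175]
5 storage lockers opened.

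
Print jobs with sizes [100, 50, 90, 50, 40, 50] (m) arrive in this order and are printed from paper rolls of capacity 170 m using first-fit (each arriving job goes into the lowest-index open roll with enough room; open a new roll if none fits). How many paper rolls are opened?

3

  100 → roll 1 (new)  [load 100/170]
  50 → roll 1  [load 150/170]
  90 → roll 2 (new)  [load 90/170]
  50 → roll 2  [load 140/170]
  40 → roll 3 (new)  [load 40/170]
  50 → roll 3  [load 90/170]
3 paper rolls opened.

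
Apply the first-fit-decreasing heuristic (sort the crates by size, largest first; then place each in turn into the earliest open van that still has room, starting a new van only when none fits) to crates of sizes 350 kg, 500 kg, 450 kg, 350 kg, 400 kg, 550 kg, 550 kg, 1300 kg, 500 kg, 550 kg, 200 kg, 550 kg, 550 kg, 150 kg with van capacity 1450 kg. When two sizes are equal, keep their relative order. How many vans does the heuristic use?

5

Sorted descending: 1300, 550, 550, 550, 550, 550, 500, 500, 450, 400, 350, 350, 200, 150.
  1300 → van 1 (new)  [load 1300/1450]
  550 → van 2 (new)  [load 550/1450]
  550 → van 2  [load 1100/1450]
  550 → van 3 (new)  [load 550/1450]
  550 → van 3  [load 1100/1450]
  550 → van 4 (new)  [load 550/1450]
  500 → van 4  [load 1050/1450]
  500 → van 5 (new)  [load 500/1450]
  450 → van 5  [load 950/1450]
  400 → van 4  [load 1450/1450]
  350 → van 2  [load 1450/1450]
  350 → van 3  [load 1450/1450]
  200 → van 5  [load 1150/1450]
  150 → van 1  [load 1450/1450]
5 vans opened.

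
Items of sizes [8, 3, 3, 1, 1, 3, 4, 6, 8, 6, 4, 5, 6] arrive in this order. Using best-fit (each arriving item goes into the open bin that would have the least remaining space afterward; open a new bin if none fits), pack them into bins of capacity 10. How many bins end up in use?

7

  8 → bin 1 (new)  [load 8/10]
  3 → bin 2 (new)  [load 3/10]
  3 → bin 2  [load 6/10]
  1 → bin 1  [load 9/10]
  1 → bin 1  [load 10/10]
  3 → bin 2  [load 9/10]
  4 → bin 3 (new)  [load 4/10]
  6 → bin 3  [load 10/10]
  8 → bin 4 (new)  [load 8/10]
  6 → bin 5 (new)  [load 6/10]
  4 → bin 5  [load 10/10]
  5 → bin 6 (new)  [load 5/10]
  6 → bin 7 (new)  [load 6/10]
7 bins opened.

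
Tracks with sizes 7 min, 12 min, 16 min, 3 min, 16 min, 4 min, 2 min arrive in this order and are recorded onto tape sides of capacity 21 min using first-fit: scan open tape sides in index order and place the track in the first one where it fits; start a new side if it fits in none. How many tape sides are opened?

  7 → side 1 (new)  [load 7/21]
  12 → side 1  [load 19/21]
  16 → side 2 (new)  [load 16/21]
  3 → side 2  [load 19/21]
  16 → side 3 (new)  [load 16/21]
  4 → side 3  [load 20/21]
  2 → side 1  [load 21/21]
3 tape sides opened.

3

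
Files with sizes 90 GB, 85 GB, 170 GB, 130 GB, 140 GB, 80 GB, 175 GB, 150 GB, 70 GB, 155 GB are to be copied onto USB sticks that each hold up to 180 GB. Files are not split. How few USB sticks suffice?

Total = 175 + 170 + 155 + 150 + 140 + 130 + 90 + 85 + 80 + 70 = 1245 GB.
Lower bound: ⌈1245/180⌉ = 7 USB sticks.
A packing using 8 USB sticks:
  USB stick 1: 175 = 175
  USB stick 2: 170 = 170
  USB stick 3: 155 = 155
  USB stick 4: 150 = 150
  USB stick 5: 140 = 140
  USB stick 6: 130 = 130
  USB stick 7: 90 + 85 = 175
  USB stick 8: 80 + 70 = 150
No arrangement into 7 USB sticks stays within capacity, so 8 is optimal.

8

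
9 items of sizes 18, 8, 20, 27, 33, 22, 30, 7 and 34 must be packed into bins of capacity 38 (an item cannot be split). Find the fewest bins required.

6

Total = 34 + 33 + 30 + 27 + 22 + 20 + 18 + 8 + 7 = 199.
Lower bound: ⌈199/38⌉ = 6 bins.
A packing using 6 bins:
  bin 1: 34 = 34
  bin 2: 33 = 33
  bin 3: 30 + 8 = 38
  bin 4: 27 + 7 = 34
  bin 5: 22 = 22
  bin 6: 20 + 18 = 38
This matches the lower bound, so 6 is optimal.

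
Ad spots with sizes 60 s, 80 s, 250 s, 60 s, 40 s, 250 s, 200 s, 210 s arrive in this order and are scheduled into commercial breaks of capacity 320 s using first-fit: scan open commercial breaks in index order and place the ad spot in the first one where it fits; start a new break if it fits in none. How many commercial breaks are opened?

  60 → break 1 (new)  [load 60/320]
  80 → break 1  [load 140/320]
  250 → break 2 (new)  [load 250/320]
  60 → break 1  [load 200/320]
  40 → break 1  [load 240/320]
  250 → break 3 (new)  [load 250/320]
  200 → break 4 (new)  [load 200/320]
  210 → break 5 (new)  [load 210/320]
5 commercial breaks opened.

5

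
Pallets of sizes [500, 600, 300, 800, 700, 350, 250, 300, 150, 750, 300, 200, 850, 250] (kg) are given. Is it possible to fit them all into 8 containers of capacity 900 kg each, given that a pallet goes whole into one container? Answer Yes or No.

Yes

A valid assignment using 8 containers:
  container 1: 850 = 850
  container 2: 800 = 800
  container 3: 750 + 150 = 900
  container 4: 700 + 200 = 900
  container 5: 600 + 300 = 900
  container 6: 500 + 350 = 850
  container 7: 300 + 300 + 250 = 850
  container 8: 250 = 250
Every load is within 900 kg, so 8 containers suffice.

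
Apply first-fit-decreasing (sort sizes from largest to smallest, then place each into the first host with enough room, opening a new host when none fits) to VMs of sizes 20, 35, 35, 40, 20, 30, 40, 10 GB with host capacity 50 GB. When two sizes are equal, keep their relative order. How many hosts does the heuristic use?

Sorted descending: 40, 40, 35, 35, 30, 20, 20, 10.
  40 → host 1 (new)  [load 40/50]
  40 → host 2 (new)  [load 40/50]
  35 → host 3 (new)  [load 35/50]
  35 → host 4 (new)  [load 35/50]
  30 → host 5 (new)  [load 30/50]
  20 → host 5  [load 50/50]
  20 → host 6 (new)  [load 20/50]
  10 → host 1  [load 50/50]
6 hosts opened.

6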